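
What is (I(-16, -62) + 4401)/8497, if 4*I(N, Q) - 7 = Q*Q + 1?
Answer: 5364/8497 ≈ 0.63128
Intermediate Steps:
I(N, Q) = 2 + Q**2/4 (I(N, Q) = 7/4 + (Q*Q + 1)/4 = 7/4 + (Q**2 + 1)/4 = 7/4 + (1 + Q**2)/4 = 7/4 + (1/4 + Q**2/4) = 2 + Q**2/4)
(I(-16, -62) + 4401)/8497 = ((2 + (1/4)*(-62)**2) + 4401)/8497 = ((2 + (1/4)*3844) + 4401)*(1/8497) = ((2 + 961) + 4401)*(1/8497) = (963 + 4401)*(1/8497) = 5364*(1/8497) = 5364/8497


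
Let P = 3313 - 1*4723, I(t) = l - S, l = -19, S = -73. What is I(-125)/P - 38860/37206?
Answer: -4733477/4371705 ≈ -1.0828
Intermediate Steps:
I(t) = 54 (I(t) = -19 - 1*(-73) = -19 + 73 = 54)
P = -1410 (P = 3313 - 4723 = -1410)
I(-125)/P - 38860/37206 = 54/(-1410) - 38860/37206 = 54*(-1/1410) - 38860*1/37206 = -9/235 - 19430/18603 = -4733477/4371705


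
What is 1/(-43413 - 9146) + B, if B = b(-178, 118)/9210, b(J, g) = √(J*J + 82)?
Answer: -1/52559 + √31766/9210 ≈ 0.019333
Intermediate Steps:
b(J, g) = √(82 + J²) (b(J, g) = √(J² + 82) = √(82 + J²))
B = √31766/9210 (B = √(82 + (-178)²)/9210 = √(82 + 31684)*(1/9210) = √31766*(1/9210) = √31766/9210 ≈ 0.019352)
1/(-43413 - 9146) + B = 1/(-43413 - 9146) + √31766/9210 = 1/(-52559) + √31766/9210 = -1/52559 + √31766/9210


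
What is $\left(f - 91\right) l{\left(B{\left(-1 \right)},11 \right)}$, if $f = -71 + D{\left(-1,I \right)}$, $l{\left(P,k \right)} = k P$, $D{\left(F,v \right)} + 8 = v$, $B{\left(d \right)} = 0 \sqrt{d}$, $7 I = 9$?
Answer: $0$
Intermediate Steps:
$I = \frac{9}{7}$ ($I = \frac{1}{7} \cdot 9 = \frac{9}{7} \approx 1.2857$)
$B{\left(d \right)} = 0$
$D{\left(F,v \right)} = -8 + v$
$l{\left(P,k \right)} = P k$
$f = - \frac{544}{7}$ ($f = -71 + \left(-8 + \frac{9}{7}\right) = -71 - \frac{47}{7} = - \frac{544}{7} \approx -77.714$)
$\left(f - 91\right) l{\left(B{\left(-1 \right)},11 \right)} = \left(- \frac{544}{7} - 91\right) 0 \cdot 11 = \left(- \frac{1181}{7}\right) 0 = 0$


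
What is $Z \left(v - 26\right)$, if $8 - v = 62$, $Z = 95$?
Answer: $-7600$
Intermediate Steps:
$v = -54$ ($v = 8 - 62 = -54$)
$Z \left(v - 26\right) = 95 \left(-54 - 26\right) = 95 \left(-80\right) = -7600$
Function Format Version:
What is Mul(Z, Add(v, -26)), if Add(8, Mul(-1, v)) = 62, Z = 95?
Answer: -7600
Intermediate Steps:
v = -54 (v = Add(8, Mul(-1, 62)) = Add(8, -62) = -54)
Mul(Z, Add(v, -26)) = Mul(95, Add(-54, -26)) = Mul(95, -80) = -7600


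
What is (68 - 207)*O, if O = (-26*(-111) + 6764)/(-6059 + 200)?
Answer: 1341350/5859 ≈ 228.94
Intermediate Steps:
O = -9650/5859 (O = (2886 + 6764)/(-5859) = 9650*(-1/5859) = -9650/5859 ≈ -1.6470)
(68 - 207)*O = (68 - 207)*(-9650/5859) = -139*(-9650/5859) = 1341350/5859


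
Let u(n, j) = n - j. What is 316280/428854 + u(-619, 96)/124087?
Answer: 19469802875/26607603149 ≈ 0.73174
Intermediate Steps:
316280/428854 + u(-619, 96)/124087 = 316280/428854 + (-619 - 1*96)/124087 = 316280*(1/428854) + (-619 - 96)*(1/124087) = 158140/214427 - 715*1/124087 = 158140/214427 - 715/124087 = 19469802875/26607603149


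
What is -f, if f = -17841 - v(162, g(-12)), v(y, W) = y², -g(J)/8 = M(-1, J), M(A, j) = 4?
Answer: 44085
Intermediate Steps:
g(J) = -32 (g(J) = -8*4 = -32)
f = -44085 (f = -17841 - 1*162² = -17841 - 1*26244 = -17841 - 26244 = -44085)
-f = -1*(-44085) = 44085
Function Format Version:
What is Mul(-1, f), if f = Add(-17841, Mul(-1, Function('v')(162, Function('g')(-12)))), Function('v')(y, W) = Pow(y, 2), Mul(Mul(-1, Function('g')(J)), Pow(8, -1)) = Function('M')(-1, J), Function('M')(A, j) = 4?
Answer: 44085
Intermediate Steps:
Function('g')(J) = -32 (Function('g')(J) = Mul(-8, 4) = -32)
f = -44085 (f = Add(-17841, Mul(-1, Pow(162, 2))) = Add(-17841, Mul(-1, 26244)) = Add(-17841, -26244) = -44085)
Mul(-1, f) = Mul(-1, -44085) = 44085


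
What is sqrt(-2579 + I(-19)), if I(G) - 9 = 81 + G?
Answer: 2*I*sqrt(627) ≈ 50.08*I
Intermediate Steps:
I(G) = 90 + G (I(G) = 9 + (81 + G) = 90 + G)
sqrt(-2579 + I(-19)) = sqrt(-2579 + (90 - 19)) = sqrt(-2579 + 71) = sqrt(-2508) = 2*I*sqrt(627)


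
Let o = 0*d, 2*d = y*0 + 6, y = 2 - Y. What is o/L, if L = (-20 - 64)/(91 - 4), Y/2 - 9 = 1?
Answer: 0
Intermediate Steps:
Y = 20 (Y = 18 + 2*1 = 18 + 2 = 20)
y = -18 (y = 2 - 1*20 = 2 - 20 = -18)
d = 3 (d = (-18*0 + 6)/2 = (0 + 6)/2 = (½)*6 = 3)
L = -28/29 (L = -84/87 = -84*1/87 = -28/29 ≈ -0.96552)
o = 0 (o = 0*3 = 0)
o/L = 0/(-28/29) = 0*(-29/28) = 0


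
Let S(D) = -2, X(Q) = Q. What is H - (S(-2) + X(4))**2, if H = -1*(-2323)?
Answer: 2319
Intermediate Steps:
H = 2323
H - (S(-2) + X(4))**2 = 2323 - (-2 + 4)**2 = 2323 - 1*2**2 = 2323 - 1*4 = 2323 - 4 = 2319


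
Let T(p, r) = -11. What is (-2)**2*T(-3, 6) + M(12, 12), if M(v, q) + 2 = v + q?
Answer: -22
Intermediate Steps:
M(v, q) = -2 + q + v (M(v, q) = -2 + (v + q) = -2 + (q + v) = -2 + q + v)
(-2)**2*T(-3, 6) + M(12, 12) = (-2)**2*(-11) + (-2 + 12 + 12) = 4*(-11) + 22 = -44 + 22 = -22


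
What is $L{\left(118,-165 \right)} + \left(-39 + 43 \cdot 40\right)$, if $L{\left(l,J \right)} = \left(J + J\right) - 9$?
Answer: $1342$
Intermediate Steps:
$L{\left(l,J \right)} = -9 + 2 J$ ($L{\left(l,J \right)} = 2 J - 9 = -9 + 2 J$)
$L{\left(118,-165 \right)} + \left(-39 + 43 \cdot 40\right) = \left(-9 + 2 \left(-165\right)\right) + \left(-39 + 43 \cdot 40\right) = \left(-9 - 330\right) + \left(-39 + 1720\right) = -339 + 1681 = 1342$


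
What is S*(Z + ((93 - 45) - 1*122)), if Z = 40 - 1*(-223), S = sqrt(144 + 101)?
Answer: 1323*sqrt(5) ≈ 2958.3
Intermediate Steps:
S = 7*sqrt(5) (S = sqrt(245) = 7*sqrt(5) ≈ 15.652)
Z = 263 (Z = 40 + 223 = 263)
S*(Z + ((93 - 45) - 1*122)) = (7*sqrt(5))*(263 + ((93 - 45) - 1*122)) = (7*sqrt(5))*(263 + (48 - 122)) = (7*sqrt(5))*(263 - 74) = (7*sqrt(5))*189 = 1323*sqrt(5)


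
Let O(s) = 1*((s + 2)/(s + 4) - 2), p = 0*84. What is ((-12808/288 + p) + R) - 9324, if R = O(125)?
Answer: -14503967/1548 ≈ -9369.5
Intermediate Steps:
p = 0
O(s) = -2 + (2 + s)/(4 + s) (O(s) = 1*((2 + s)/(4 + s) - 2) = 1*(-2 + (2 + s)/(4 + s)) = -2 + (2 + s)/(4 + s))
R = -131/129 (R = (-6 - 1*125)/(4 + 125) = (-6 - 125)/129 = (1/129)*(-131) = -131/129 ≈ -1.0155)
((-12808/288 + p) + R) - 9324 = ((-12808/288 + 0) - 131/129) - 9324 = ((-12808*1/288 + 0) - 131/129) - 9324 = ((-1601/36 + 0) - 131/129) - 9324 = (-1601/36 - 131/129) - 9324 = -70415/1548 - 9324 = -14503967/1548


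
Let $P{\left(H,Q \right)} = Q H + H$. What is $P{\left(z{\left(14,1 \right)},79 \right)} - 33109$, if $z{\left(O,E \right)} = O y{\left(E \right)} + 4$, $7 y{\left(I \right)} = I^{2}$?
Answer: $-32629$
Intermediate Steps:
$y{\left(I \right)} = \frac{I^{2}}{7}$
$z{\left(O,E \right)} = 4 + \frac{O E^{2}}{7}$ ($z{\left(O,E \right)} = O \frac{E^{2}}{7} + 4 = \frac{O E^{2}}{7} + 4 = 4 + \frac{O E^{2}}{7}$)
$P{\left(H,Q \right)} = H + H Q$ ($P{\left(H,Q \right)} = H Q + H = H + H Q$)
$P{\left(z{\left(14,1 \right)},79 \right)} - 33109 = \left(4 + \frac{1}{7} \cdot 14 \cdot 1^{2}\right) \left(1 + 79\right) - 33109 = \left(4 + \frac{1}{7} \cdot 14 \cdot 1\right) 80 - 33109 = \left(4 + 2\right) 80 - 33109 = 6 \cdot 80 - 33109 = 480 - 33109 = -32629$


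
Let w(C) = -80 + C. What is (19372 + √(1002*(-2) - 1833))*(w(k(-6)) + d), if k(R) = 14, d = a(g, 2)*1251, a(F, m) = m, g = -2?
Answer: 47190192 + 2436*I*√3837 ≈ 4.719e+7 + 1.5089e+5*I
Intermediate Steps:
d = 2502 (d = 2*1251 = 2502)
(19372 + √(1002*(-2) - 1833))*(w(k(-6)) + d) = (19372 + √(1002*(-2) - 1833))*((-80 + 14) + 2502) = (19372 + √(-2004 - 1833))*(-66 + 2502) = (19372 + √(-3837))*2436 = (19372 + I*√3837)*2436 = 47190192 + 2436*I*√3837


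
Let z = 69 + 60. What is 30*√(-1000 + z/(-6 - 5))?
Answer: 30*I*√122419/11 ≈ 954.23*I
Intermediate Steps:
z = 129
30*√(-1000 + z/(-6 - 5)) = 30*√(-1000 + 129/(-6 - 5)) = 30*√(-1000 + 129/(-11)) = 30*√(-1000 + 129*(-1/11)) = 30*√(-1000 - 129/11) = 30*√(-11129/11) = 30*(I*√122419/11) = 30*I*√122419/11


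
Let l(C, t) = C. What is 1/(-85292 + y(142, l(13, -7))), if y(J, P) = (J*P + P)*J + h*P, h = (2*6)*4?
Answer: 1/179310 ≈ 5.5769e-6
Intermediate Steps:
h = 48 (h = 12*4 = 48)
y(J, P) = 48*P + J*(P + J*P) (y(J, P) = (J*P + P)*J + 48*P = (P + J*P)*J + 48*P = J*(P + J*P) + 48*P = 48*P + J*(P + J*P))
1/(-85292 + y(142, l(13, -7))) = 1/(-85292 + 13*(48 + 142 + 142**2)) = 1/(-85292 + 13*(48 + 142 + 20164)) = 1/(-85292 + 13*20354) = 1/(-85292 + 264602) = 1/179310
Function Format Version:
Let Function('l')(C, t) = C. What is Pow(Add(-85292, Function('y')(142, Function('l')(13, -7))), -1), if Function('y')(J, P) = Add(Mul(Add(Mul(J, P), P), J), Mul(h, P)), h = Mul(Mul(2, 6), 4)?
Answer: Rational(1, 179310) ≈ 5.5769e-6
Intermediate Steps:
h = 48 (h = Mul(12, 4) = 48)
Function('y')(J, P) = Add(Mul(48, P), Mul(J, Add(P, Mul(J, P)))) (Function('y')(J, P) = Add(Mul(Add(Mul(J, P), P), J), Mul(48, P)) = Add(Mul(Add(P, Mul(J, P)), J), Mul(48, P)) = Add(Mul(J, Add(P, Mul(J, P))), Mul(48, P)) = Add(Mul(48, P), Mul(J, Add(P, Mul(J, P)))))
Pow(Add(-85292, Function('y')(142, Function('l')(13, -7))), -1) = Pow(Add(-85292, Mul(13, Add(48, 142, Pow(142, 2)))), -1) = Pow(Add(-85292, Mul(13, Add(48, 142, 20164))), -1) = Pow(Add(-85292, Mul(13, 20354)), -1) = Pow(Add(-85292, 264602), -1) = Pow(179310, -1) = Rational(1, 179310)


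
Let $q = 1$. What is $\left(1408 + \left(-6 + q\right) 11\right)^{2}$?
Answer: $1830609$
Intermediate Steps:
$\left(1408 + \left(-6 + q\right) 11\right)^{2} = \left(1408 + \left(-6 + 1\right) 11\right)^{2} = \left(1408 - 55\right)^{2} = 1353^{2} = 1830609$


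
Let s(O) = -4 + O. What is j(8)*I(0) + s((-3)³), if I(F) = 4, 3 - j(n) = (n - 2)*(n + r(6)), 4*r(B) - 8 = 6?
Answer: -295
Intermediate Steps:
r(B) = 7/2 (r(B) = 2 + (¼)*6 = 2 + 3/2 = 7/2)
j(n) = 3 - (-2 + n)*(7/2 + n) (j(n) = 3 - (n - 2)*(n + 7/2) = 3 - (-2 + n)*(7/2 + n))
j(8)*I(0) + s((-3)³) = (10 - 1*8² - 3/2*8)*4 + (-4 + (-3)³) = (10 - 1*64 - 12)*4 + (-4 - 27) = (10 - 64 - 12)*4 - 31 = -66*4 - 31 = -264 - 31 = -295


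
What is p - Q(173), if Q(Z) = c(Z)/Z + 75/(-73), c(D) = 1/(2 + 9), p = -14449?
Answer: -2007097979/138919 ≈ -14448.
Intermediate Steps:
c(D) = 1/11
Q(Z) = -75/73 + 1/(11*Z) (Q(Z) = 1/(11*Z) + 75/(-73) = 1/(11*Z) + 75*(-1/73) = 1/(11*Z) - 75/73 = -75/73 + 1/(11*Z))
p - Q(173) = -14449 - (73 - 825*173)/(803*173) = -14449 - (73 - 142725)/(803*173) = -14449 - (-142652)/(803*173) = -14449 - 1*(-142652/138919) = -14449 + 142652/138919 = -2007097979/138919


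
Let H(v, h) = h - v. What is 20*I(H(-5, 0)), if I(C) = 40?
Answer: 800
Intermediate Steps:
20*I(H(-5, 0)) = 20*40 = 800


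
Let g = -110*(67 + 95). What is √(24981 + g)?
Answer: √7161 ≈ 84.623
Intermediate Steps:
g = -17820 (g = -110*162 = -17820)
√(24981 + g) = √(24981 - 17820) = √7161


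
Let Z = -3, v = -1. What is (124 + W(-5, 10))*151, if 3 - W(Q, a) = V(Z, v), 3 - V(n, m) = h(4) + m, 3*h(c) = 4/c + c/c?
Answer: 56021/3 ≈ 18674.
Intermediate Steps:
h(c) = 1/3 + 4/(3*c) (h(c) = (4/c + c/c)/3 = (4/c + 1)/3 = (1 + 4/c)/3 = 1/3 + 4/(3*c))
V(n, m) = 7/3 - m (V(n, m) = 3 - ((1/3)*(4 + 4)/4 + m) = 3 - ((1/3)*(1/4)*8 + m) = 3 - (2/3 + m) = 3 + (-2/3 - m) = 7/3 - m)
W(Q, a) = -1/3 (W(Q, a) = 3 - (7/3 - 1*(-1)) = 3 - (7/3 + 1) = 3 - 1*10/3 = 3 - 10/3 = -1/3)
(124 + W(-5, 10))*151 = (124 - 1/3)*151 = (371/3)*151 = 56021/3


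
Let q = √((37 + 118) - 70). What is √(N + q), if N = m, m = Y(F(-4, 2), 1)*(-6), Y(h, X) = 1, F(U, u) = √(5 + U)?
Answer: √(-6 + √85) ≈ 1.7943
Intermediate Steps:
m = -6 (m = 1*(-6) = -6)
N = -6
q = √85 (q = √(155 - 70) = √85 ≈ 9.2195)
√(N + q) = √(-6 + √85)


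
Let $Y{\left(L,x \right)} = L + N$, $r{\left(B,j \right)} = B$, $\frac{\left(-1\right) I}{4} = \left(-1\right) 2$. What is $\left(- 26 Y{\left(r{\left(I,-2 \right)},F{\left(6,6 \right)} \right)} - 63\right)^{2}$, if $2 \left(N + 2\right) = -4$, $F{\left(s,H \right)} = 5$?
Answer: $27889$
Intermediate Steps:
$I = 8$ ($I = - 4 \left(\left(-1\right) 2\right) = \left(-4\right) \left(-2\right) = 8$)
$N = -4$ ($N = -2 + \frac{1}{2} \left(-4\right) = -2 - 2 = -4$)
$Y{\left(L,x \right)} = -4 + L$ ($Y{\left(L,x \right)} = L - 4 = -4 + L$)
$\left(- 26 Y{\left(r{\left(I,-2 \right)},F{\left(6,6 \right)} \right)} - 63\right)^{2} = \left(- 26 \left(-4 + 8\right) - 63\right)^{2} = \left(\left(-26\right) 4 - 63\right)^{2} = \left(-104 - 63\right)^{2} = \left(-167\right)^{2} = 27889$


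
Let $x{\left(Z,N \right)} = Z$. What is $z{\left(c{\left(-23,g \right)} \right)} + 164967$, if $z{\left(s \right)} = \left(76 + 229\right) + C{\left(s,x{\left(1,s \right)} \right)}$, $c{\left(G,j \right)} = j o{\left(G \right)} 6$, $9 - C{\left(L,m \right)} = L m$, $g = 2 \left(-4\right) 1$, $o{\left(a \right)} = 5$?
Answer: $165521$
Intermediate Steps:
$g = -8$ ($g = \left(-8\right) 1 = -8$)
$C{\left(L,m \right)} = 9 - L m$
$c{\left(G,j \right)} = 30 j$ ($c{\left(G,j \right)} = j 5 \cdot 6 = 5 j 6 = 30 j$)
$z{\left(s \right)} = 314 - s$ ($z{\left(s \right)} = \left(76 + 229\right) - \left(-9 + s 1\right) = 305 - \left(-9 + s\right) = 314 - s$)
$z{\left(c{\left(-23,g \right)} \right)} + 164967 = \left(314 - 30 \left(-8\right)\right) + 164967 = \left(314 - -240\right) + 164967 = \left(314 + 240\right) + 164967 = 554 + 164967 = 165521$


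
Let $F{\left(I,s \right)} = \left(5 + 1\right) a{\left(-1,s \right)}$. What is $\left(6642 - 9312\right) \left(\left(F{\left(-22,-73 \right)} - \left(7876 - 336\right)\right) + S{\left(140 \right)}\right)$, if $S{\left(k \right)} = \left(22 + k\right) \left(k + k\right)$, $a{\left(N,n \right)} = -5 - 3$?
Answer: $-100851240$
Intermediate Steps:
$a{\left(N,n \right)} = -8$
$F{\left(I,s \right)} = -48$ ($F{\left(I,s \right)} = \left(5 + 1\right) \left(-8\right) = 6 \left(-8\right) = -48$)
$S{\left(k \right)} = 2 k \left(22 + k\right)$ ($S{\left(k \right)} = \left(22 + k\right) 2 k = 2 k \left(22 + k\right)$)
$\left(6642 - 9312\right) \left(\left(F{\left(-22,-73 \right)} - \left(7876 - 336\right)\right) + S{\left(140 \right)}\right) = \left(6642 - 9312\right) \left(\left(-48 - \left(7876 - 336\right)\right) + 2 \cdot 140 \left(22 + 140\right)\right) = - 2670 \left(\left(-48 - \left(7876 - 336\right)\right) + 2 \cdot 140 \cdot 162\right) = - 2670 \left(\left(-48 - 7540\right) + 45360\right) = - 2670 \left(-7588 + 45360\right) = \left(-2670\right) 37772 = -100851240$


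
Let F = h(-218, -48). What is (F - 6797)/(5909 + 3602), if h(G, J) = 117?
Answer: -6680/9511 ≈ -0.70234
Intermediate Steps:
F = 117
(F - 6797)/(5909 + 3602) = (117 - 6797)/(5909 + 3602) = -6680/9511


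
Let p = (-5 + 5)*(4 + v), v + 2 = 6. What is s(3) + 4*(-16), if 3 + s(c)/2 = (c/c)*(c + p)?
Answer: -64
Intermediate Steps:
v = 4 (v = -2 + 6 = 4)
p = 0 (p = (-5 + 5)*(4 + 4) = 0*8 = 0)
s(c) = -6 + 2*c (s(c) = -6 + 2*((c/c)*(c + 0)) = -6 + 2*(1*c) = -6 + 2*c)
s(3) + 4*(-16) = (-6 + 2*3) + 4*(-16) = (-6 + 6) - 64 = 0 - 64 = -64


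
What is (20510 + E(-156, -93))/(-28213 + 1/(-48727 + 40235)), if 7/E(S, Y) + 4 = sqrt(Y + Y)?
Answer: -17591144032/24198064497 + 29722*I*sqrt(186)/24198064497 ≈ -0.72696 + 1.6751e-5*I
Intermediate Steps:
E(S, Y) = 7/(-4 + sqrt(2)*sqrt(Y)) (E(S, Y) = 7/(-4 + sqrt(Y + Y)) = 7/(-4 + sqrt(2*Y)) = 7/(-4 + sqrt(2)*sqrt(Y)))
(20510 + E(-156, -93))/(-28213 + 1/(-48727 + 40235)) = (20510 + 7/(-4 + sqrt(2)*sqrt(-93)))/(-28213 + 1/(-48727 + 40235)) = (20510 + 7/(-4 + sqrt(2)*(I*sqrt(93))))/(-28213 + 1/(-8492)) = (20510 + 7/(-4 + I*sqrt(186)))/(-28213 - 1/8492) = (20510 + 7/(-4 + I*sqrt(186)))/(-239584797/8492) = (20510 + 7/(-4 + I*sqrt(186)))*(-8492/239584797) = -174170920/239584797 - 59444/(239584797*(-4 + I*sqrt(186)))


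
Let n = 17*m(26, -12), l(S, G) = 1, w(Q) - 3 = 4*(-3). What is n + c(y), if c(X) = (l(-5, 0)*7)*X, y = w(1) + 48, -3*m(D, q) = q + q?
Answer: 409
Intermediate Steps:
w(Q) = -9 (w(Q) = 3 + 4*(-3) = 3 - 12 = -9)
m(D, q) = -2*q/3 (m(D, q) = -(q + q)/3 = -2*q/3)
y = 39 (y = -9 + 48 = 39)
n = 136 (n = 17*(-⅔*(-12)) = 17*8 = 136)
c(X) = 7*X (c(X) = (1*7)*X = 7*X)
n + c(y) = 136 + 7*39 = 136 + 273 = 409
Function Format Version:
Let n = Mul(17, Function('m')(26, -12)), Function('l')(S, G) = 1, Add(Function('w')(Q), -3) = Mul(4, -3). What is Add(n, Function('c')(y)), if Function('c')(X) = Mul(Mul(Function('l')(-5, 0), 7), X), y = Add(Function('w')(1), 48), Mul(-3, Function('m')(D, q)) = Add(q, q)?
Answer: 409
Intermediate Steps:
Function('w')(Q) = -9 (Function('w')(Q) = Add(3, Mul(4, -3)) = Add(3, -12) = -9)
Function('m')(D, q) = Mul(Rational(-2, 3), q) (Function('m')(D, q) = Mul(Rational(-1, 3), Add(q, q)) = Mul(Rational(-1, 3), Mul(2, q)) = Mul(Rational(-2, 3), q))
y = 39 (y = Add(-9, 48) = 39)
n = 136 (n = Mul(17, Mul(Rational(-2, 3), -12)) = Mul(17, 8) = 136)
Function('c')(X) = Mul(7, X) (Function('c')(X) = Mul(Mul(1, 7), X) = Mul(7, X))
Add(n, Function('c')(y)) = Add(136, Mul(7, 39)) = Add(136, 273) = 409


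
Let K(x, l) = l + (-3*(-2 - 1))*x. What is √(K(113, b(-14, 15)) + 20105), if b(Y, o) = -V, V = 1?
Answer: √21121 ≈ 145.33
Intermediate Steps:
b(Y, o) = -1 (b(Y, o) = -1*1 = -1)
K(x, l) = l + 9*x (K(x, l) = l + (-3*(-3))*x = l + 9*x)
√(K(113, b(-14, 15)) + 20105) = √((-1 + 9*113) + 20105) = √((-1 + 1017) + 20105) = √(1016 + 20105) = √21121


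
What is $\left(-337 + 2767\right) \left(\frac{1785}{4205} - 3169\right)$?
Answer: $- \frac{6475395960}{841} \approx -7.6996 \cdot 10^{6}$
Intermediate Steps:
$\left(-337 + 2767\right) \left(\frac{1785}{4205} - 3169\right) = 2430 \left(1785 \cdot \frac{1}{4205} - 3169\right) = 2430 \left(\frac{357}{841} - 3169\right) = 2430 \left(- \frac{2664772}{841}\right) = - \frac{6475395960}{841}$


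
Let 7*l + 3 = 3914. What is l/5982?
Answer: 3911/41874 ≈ 0.093399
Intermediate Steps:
l = 3911/7 (l = -3/7 + (⅐)*3914 = -3/7 + 3914/7 = 3911/7 ≈ 558.71)
l/5982 = (3911/7)/5982 = (3911/7)*(1/5982) = 3911/41874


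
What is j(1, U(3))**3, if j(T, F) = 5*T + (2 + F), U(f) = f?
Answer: 1000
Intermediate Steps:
j(T, F) = 2 + F + 5*T
j(1, U(3))**3 = (2 + 3 + 5*1)**3 = (2 + 3 + 5)**3 = 10**3 = 1000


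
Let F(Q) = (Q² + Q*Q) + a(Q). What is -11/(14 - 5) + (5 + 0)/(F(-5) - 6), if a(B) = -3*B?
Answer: -604/531 ≈ -1.1375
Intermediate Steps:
F(Q) = -3*Q + 2*Q² (F(Q) = (Q² + Q*Q) - 3*Q = (Q² + Q²) - 3*Q = 2*Q² - 3*Q = -3*Q + 2*Q²)
-11/(14 - 5) + (5 + 0)/(F(-5) - 6) = -11/(14 - 5) + (5 + 0)/(-5*(-3 + 2*(-5)) - 6) = -11/9 + 5/(-5*(-3 - 10) - 6) = -11*⅑ + 5/(-5*(-13) - 6) = -11/9 + 5/(65 - 6) = -11/9 + 5/59 = -604/531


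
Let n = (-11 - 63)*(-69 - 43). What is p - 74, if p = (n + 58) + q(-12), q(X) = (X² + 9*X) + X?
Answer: 8296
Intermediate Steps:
q(X) = X² + 10*X
n = 8288 (n = -74*(-112) = 8288)
p = 8370 (p = (8288 + 58) - 12*(10 - 12) = 8346 - 12*(-2) = 8346 + 24 = 8370)
p - 74 = 8370 - 74 = 8296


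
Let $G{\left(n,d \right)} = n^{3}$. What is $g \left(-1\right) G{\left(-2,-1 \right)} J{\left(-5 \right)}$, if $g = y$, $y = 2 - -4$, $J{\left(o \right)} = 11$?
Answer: $528$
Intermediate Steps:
$y = 6$ ($y = 2 + 4 = 6$)
$g = 6$
$g \left(-1\right) G{\left(-2,-1 \right)} J{\left(-5 \right)} = 6 \left(-1\right) \left(-2\right)^{3} \cdot 11 = \left(-6\right) \left(-8\right) 11 = 48 \cdot 11 = 528$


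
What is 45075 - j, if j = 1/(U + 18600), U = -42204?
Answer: 1063950301/23604 ≈ 45075.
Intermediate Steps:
j = -1/23604 (j = 1/(-42204 + 18600) = 1/(-23604) = -1/23604 ≈ -4.2366e-5)
45075 - j = 45075 - 1*(-1/23604) = 45075 + 1/23604 = 1063950301/23604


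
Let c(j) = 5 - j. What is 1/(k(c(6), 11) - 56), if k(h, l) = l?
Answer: -1/45 ≈ -0.022222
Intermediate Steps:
1/(k(c(6), 11) - 56) = 1/(11 - 56) = 1/(-45) = -1/45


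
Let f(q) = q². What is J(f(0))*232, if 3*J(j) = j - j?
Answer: 0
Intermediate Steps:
J(j) = 0 (J(j) = (j - j)/3 = (⅓)*0 = 0)
J(f(0))*232 = 0*232 = 0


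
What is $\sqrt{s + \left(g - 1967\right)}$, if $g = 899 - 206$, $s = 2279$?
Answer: $\sqrt{1005} \approx 31.702$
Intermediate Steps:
$g = 693$ ($g = 899 - 206 = 693$)
$\sqrt{s + \left(g - 1967\right)} = \sqrt{2279 + \left(693 - 1967\right)} = \sqrt{2279 - 1274} = \sqrt{1005}$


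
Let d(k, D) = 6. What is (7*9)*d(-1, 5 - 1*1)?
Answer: 378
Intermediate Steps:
(7*9)*d(-1, 5 - 1*1) = (7*9)*6 = 63*6 = 378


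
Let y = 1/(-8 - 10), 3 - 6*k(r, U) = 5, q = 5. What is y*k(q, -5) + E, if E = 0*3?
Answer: 1/54 ≈ 0.018519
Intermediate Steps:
k(r, U) = -1/3 (k(r, U) = 1/2 - 1/6*5 = 1/2 - 5/6 = -1/3)
y = -1/18 (y = 1/(-18) = -1/18 ≈ -0.055556)
E = 0
y*k(q, -5) + E = -1/18*(-1/3) + 0 = 1/54 + 0 = 1/54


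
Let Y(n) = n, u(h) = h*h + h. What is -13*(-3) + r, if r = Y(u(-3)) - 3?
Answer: 42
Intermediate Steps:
u(h) = h + h² (u(h) = h² + h = h + h²)
r = 3 (r = -3*(1 - 3) - 3 = -3*(-2) - 3 = 6 - 3 = 3)
-13*(-3) + r = -13*(-3) + 3 = 39 + 3 = 42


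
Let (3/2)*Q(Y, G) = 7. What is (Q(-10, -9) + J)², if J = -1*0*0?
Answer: 196/9 ≈ 21.778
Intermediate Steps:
Q(Y, G) = 14/3 (Q(Y, G) = (⅔)*7 = 14/3)
J = 0 (J = 0*0 = 0)
(Q(-10, -9) + J)² = (14/3 + 0)² = (14/3)² = 196/9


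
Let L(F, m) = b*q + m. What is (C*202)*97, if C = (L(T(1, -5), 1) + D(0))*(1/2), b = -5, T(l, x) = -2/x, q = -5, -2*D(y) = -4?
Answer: 274316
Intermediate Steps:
D(y) = 2 (D(y) = -½*(-4) = 2)
L(F, m) = 25 + m (L(F, m) = -5*(-5) + m = 25 + m)
C = 14 (C = ((25 + 1) + 2)*(1/2) = (26 + 2)*(1*(½)) = 28*(½) = 14)
(C*202)*97 = (14*202)*97 = 2828*97 = 274316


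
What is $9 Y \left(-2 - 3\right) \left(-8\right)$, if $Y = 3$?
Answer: $1080$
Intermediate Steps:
$9 Y \left(-2 - 3\right) \left(-8\right) = 9 \cdot 3 \left(-2 - 3\right) \left(-8\right) = 9 \cdot 3 \left(-5\right) \left(-8\right) = 9 \left(-15\right) \left(-8\right) = \left(-135\right) \left(-8\right) = 1080$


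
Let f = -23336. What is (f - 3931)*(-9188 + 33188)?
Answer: -654408000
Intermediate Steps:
(f - 3931)*(-9188 + 33188) = (-23336 - 3931)*(-9188 + 33188) = -27267*24000 = -654408000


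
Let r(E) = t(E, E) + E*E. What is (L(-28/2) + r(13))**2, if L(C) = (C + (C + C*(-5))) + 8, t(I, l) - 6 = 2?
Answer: 51529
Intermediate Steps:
t(I, l) = 8 (t(I, l) = 6 + 2 = 8)
r(E) = 8 + E**2 (r(E) = 8 + E*E = 8 + E**2)
L(C) = 8 - 3*C (L(C) = (C + (C - 5*C)) + 8 = (C - 4*C) + 8 = -3*C + 8 = 8 - 3*C)
(L(-28/2) + r(13))**2 = ((8 - (-84)/2) + (8 + 13**2))**2 = ((8 - (-84)/2) + (8 + 169))**2 = ((8 - 3*(-14)) + 177)**2 = ((8 + 42) + 177)**2 = (50 + 177)**2 = 227**2 = 51529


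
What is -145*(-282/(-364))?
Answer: -20445/182 ≈ -112.34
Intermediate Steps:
-145*(-282/(-364)) = -145*(-282*(-1/364)) = -145*141/182 = -5*4089/182 = -20445/182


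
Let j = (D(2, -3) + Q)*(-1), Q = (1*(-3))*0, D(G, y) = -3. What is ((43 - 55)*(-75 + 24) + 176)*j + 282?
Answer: 2646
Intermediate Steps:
Q = 0 (Q = -3*0 = 0)
j = 3 (j = (-3 + 0)*(-1) = -3*(-1) = 3)
((43 - 55)*(-75 + 24) + 176)*j + 282 = ((43 - 55)*(-75 + 24) + 176)*3 + 282 = (-12*(-51) + 176)*3 + 282 = (612 + 176)*3 + 282 = 788*3 + 282 = 2364 + 282 = 2646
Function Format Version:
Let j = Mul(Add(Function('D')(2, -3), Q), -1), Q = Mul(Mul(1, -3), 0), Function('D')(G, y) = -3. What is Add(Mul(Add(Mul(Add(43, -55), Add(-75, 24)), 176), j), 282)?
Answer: 2646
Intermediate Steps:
Q = 0 (Q = Mul(-3, 0) = 0)
j = 3 (j = Mul(Add(-3, 0), -1) = Mul(-3, -1) = 3)
Add(Mul(Add(Mul(Add(43, -55), Add(-75, 24)), 176), j), 282) = Add(Mul(Add(Mul(Add(43, -55), Add(-75, 24)), 176), 3), 282) = Add(Mul(Add(Mul(-12, -51), 176), 3), 282) = Add(Mul(Add(612, 176), 3), 282) = Add(Mul(788, 3), 282) = Add(2364, 282) = 2646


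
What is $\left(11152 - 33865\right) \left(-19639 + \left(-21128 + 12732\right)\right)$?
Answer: $636758955$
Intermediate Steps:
$\left(11152 - 33865\right) \left(-19639 + \left(-21128 + 12732\right)\right) = - 22713 \left(-19639 - 8396\right) = \left(-22713\right) \left(-28035\right) = 636758955$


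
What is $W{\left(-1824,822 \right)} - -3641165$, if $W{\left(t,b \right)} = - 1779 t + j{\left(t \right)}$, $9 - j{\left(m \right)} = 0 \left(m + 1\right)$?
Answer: $6886070$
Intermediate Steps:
$j{\left(m \right)} = 9$ ($j{\left(m \right)} = 9 - 0 \left(m + 1\right) = 9 - 0 \left(1 + m\right) = 9 - 0 = 9 + 0 = 9$)
$W{\left(t,b \right)} = 9 - 1779 t$ ($W{\left(t,b \right)} = - 1779 t + 9 = 9 - 1779 t$)
$W{\left(-1824,822 \right)} - -3641165 = \left(9 - -3244896\right) - -3641165 = \left(9 + 3244896\right) + 3641165 = 3244905 + 3641165 = 6886070$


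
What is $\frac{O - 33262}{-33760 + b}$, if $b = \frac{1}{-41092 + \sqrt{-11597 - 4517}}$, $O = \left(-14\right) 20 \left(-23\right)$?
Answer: $\frac{1529016949936325784}{1924525101299664641} - \frac{26822 i \sqrt{16114}}{1924525101299664641} \approx 0.79449 - 1.7692 \cdot 10^{-12} i$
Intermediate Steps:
$O = 6440$ ($O = \left(-280\right) \left(-23\right) = 6440$)
$b = \frac{1}{-41092 + i \sqrt{16114}}$ ($b = \frac{1}{-41092 + \sqrt{-16114}} = \frac{1}{-41092 + i \sqrt{16114}} \approx -2.4335 \cdot 10^{-5} - 7.518 \cdot 10^{-8} i$)
$\frac{O - 33262}{-33760 + b} = \frac{6440 - 33262}{-33760 - \left(\frac{20546}{844284289} + \frac{i \sqrt{16114}}{1688568578}\right)} = \frac{6440 - 33262}{- \frac{28503037617186}{844284289} - \frac{i \sqrt{16114}}{1688568578}} = - \frac{26822}{- \frac{28503037617186}{844284289} - \frac{i \sqrt{16114}}{1688568578}}$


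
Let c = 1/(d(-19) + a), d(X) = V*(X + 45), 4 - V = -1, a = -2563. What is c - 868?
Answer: -2111845/2433 ≈ -868.00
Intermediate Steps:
V = 5 (V = 4 - 1*(-1) = 4 + 1 = 5)
d(X) = 225 + 5*X (d(X) = 5*(X + 45) = 5*(45 + X) = 225 + 5*X)
c = -1/2433 (c = 1/((225 + 5*(-19)) - 2563) = 1/((225 - 95) - 2563) = 1/(130 - 2563) = 1/(-2433) = -1/2433 ≈ -0.00041102)
c - 868 = -1/2433 - 868 = -2111845/2433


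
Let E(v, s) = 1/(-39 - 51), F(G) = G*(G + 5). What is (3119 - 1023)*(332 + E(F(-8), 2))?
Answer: 31313192/45 ≈ 6.9585e+5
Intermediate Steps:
F(G) = G*(5 + G)
E(v, s) = -1/90 (E(v, s) = 1/(-90) = -1/90)
(3119 - 1023)*(332 + E(F(-8), 2)) = (3119 - 1023)*(332 - 1/90) = 2096*(29879/90) = 31313192/45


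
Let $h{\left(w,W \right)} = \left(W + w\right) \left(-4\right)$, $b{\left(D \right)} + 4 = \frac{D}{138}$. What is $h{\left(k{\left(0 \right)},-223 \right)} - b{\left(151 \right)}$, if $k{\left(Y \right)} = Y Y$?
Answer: $\frac{123497}{138} \approx 894.91$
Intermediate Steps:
$b{\left(D \right)} = -4 + \frac{D}{138}$
$k{\left(Y \right)} = Y^{2}$
$h{\left(w,W \right)} = - 4 W - 4 w$
$h{\left(k{\left(0 \right)},-223 \right)} - b{\left(151 \right)} = \left(\left(-4\right) \left(-223\right) - 4 \cdot 0^{2}\right) - \left(-4 + \frac{1}{138} \cdot 151\right) = \left(892 - 0\right) - \left(-4 + \frac{151}{138}\right) = \left(892 + 0\right) - - \frac{401}{138} = 892 + \frac{401}{138} = \frac{123497}{138}$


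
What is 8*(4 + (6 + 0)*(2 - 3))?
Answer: -16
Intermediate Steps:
8*(4 + (6 + 0)*(2 - 3)) = 8*(4 + 6*(-1)) = 8*(4 - 6) = 8*(-2) = -16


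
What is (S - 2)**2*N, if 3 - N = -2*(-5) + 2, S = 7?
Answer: -225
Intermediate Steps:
N = -9 (N = 3 - (-2*(-5) + 2) = 3 - (10 + 2) = 3 - 1*12 = 3 - 12 = -9)
(S - 2)**2*N = (7 - 2)**2*(-9) = 5**2*(-9) = 25*(-9) = -225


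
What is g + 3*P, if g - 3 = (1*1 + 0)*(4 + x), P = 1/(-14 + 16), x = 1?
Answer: 19/2 ≈ 9.5000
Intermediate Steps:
P = ½ (P = 1/2 = ½ ≈ 0.50000)
g = 8 (g = 3 + (1*1 + 0)*(4 + 1) = 3 + (1 + 0)*5 = 3 + 1*5 = 3 + 5 = 8)
g + 3*P = 8 + 3*(½) = 8 + 3/2 = 19/2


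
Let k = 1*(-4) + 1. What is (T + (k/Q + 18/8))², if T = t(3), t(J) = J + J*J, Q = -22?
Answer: 400689/1936 ≈ 206.97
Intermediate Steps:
k = -3 (k = -4 + 1 = -3)
t(J) = J + J²
T = 12 (T = 3*(1 + 3) = 3*4 = 12)
(T + (k/Q + 18/8))² = (12 + (-3/(-22) + 18/8))² = (12 + (-3*(-1/22) + 18*(⅛)))² = (12 + (3/22 + 9/4))² = (12 + 105/44)² = (633/44)² = 400689/1936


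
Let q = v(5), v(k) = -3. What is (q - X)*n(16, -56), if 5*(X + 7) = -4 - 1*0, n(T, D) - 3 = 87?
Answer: 432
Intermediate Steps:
n(T, D) = 90 (n(T, D) = 3 + 87 = 90)
q = -3
X = -39/5 (X = -7 + (-4 - 1*0)/5 = -7 + (-4 + 0)/5 = -7 + (1/5)*(-4) = -7 - 4/5 = -39/5 ≈ -7.8000)
(q - X)*n(16, -56) = (-3 - 1*(-39/5))*90 = (-3 + 39/5)*90 = (24/5)*90 = 432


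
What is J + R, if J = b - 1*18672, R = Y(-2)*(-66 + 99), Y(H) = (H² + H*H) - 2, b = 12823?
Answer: -5651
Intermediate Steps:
Y(H) = -2 + 2*H² (Y(H) = (H² + H²) - 2 = 2*H² - 2 = -2 + 2*H²)
R = 198 (R = (-2 + 2*(-2)²)*(-66 + 99) = (-2 + 2*4)*33 = (-2 + 8)*33 = 6*33 = 198)
J = -5849 (J = 12823 - 1*18672 = 12823 - 18672 = -5849)
J + R = -5849 + 198 = -5651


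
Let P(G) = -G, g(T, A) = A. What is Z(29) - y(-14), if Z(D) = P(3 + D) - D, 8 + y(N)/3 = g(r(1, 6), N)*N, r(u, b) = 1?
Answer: -625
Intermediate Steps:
y(N) = -24 + 3*N² (y(N) = -24 + 3*(N*N) = -24 + 3*N²)
Z(D) = -3 - 2*D (Z(D) = -(3 + D) - D = (-3 - D) - D = -3 - 2*D)
Z(29) - y(-14) = (-3 - 2*29) - (-24 + 3*(-14)²) = (-3 - 58) - (-24 + 3*196) = -61 - (-24 + 588) = -61 - 1*564 = -61 - 564 = -625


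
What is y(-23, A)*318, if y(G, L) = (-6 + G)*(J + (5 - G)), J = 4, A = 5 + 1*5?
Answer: -295104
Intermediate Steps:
A = 10 (A = 5 + 5 = 10)
y(G, L) = (-6 + G)*(9 - G) (y(G, L) = (-6 + G)*(4 + (5 - G)) = (-6 + G)*(9 - G))
y(-23, A)*318 = (-54 - 1*(-23)**2 + 15*(-23))*318 = (-54 - 1*529 - 345)*318 = (-54 - 529 - 345)*318 = -928*318 = -295104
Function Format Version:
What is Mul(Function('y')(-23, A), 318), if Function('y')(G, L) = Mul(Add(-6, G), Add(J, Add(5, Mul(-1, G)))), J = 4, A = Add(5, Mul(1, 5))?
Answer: -295104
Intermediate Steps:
A = 10 (A = Add(5, 5) = 10)
Function('y')(G, L) = Mul(Add(-6, G), Add(9, Mul(-1, G))) (Function('y')(G, L) = Mul(Add(-6, G), Add(4, Add(5, Mul(-1, G)))) = Mul(Add(-6, G), Add(9, Mul(-1, G))))
Mul(Function('y')(-23, A), 318) = Mul(Add(-54, Mul(-1, Pow(-23, 2)), Mul(15, -23)), 318) = Mul(Add(-54, Mul(-1, 529), -345), 318) = Mul(Add(-54, -529, -345), 318) = Mul(-928, 318) = -295104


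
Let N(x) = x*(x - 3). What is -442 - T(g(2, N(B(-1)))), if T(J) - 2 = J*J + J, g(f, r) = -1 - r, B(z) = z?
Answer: -464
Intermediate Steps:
N(x) = x*(-3 + x)
T(J) = 2 + J + J² (T(J) = 2 + (J*J + J) = 2 + (J² + J) = 2 + (J + J²) = 2 + J + J²)
-442 - T(g(2, N(B(-1)))) = -442 - (2 + (-1 - (-1)*(-3 - 1)) + (-1 - (-1)*(-3 - 1))²) = -442 - (2 + (-1 - (-1)*(-4)) + (-1 - (-1)*(-4))²) = -442 - (2 + (-1 - 1*4) + (-1 - 1*4)²) = -442 - (2 + (-1 - 4) + (-1 - 4)²) = -442 - (2 - 5 + (-5)²) = -442 - (2 - 5 + 25) = -442 - 1*22 = -442 - 22 = -464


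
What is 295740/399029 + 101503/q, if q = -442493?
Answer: 90360239233/176567539297 ≈ 0.51176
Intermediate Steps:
295740/399029 + 101503/q = 295740/399029 + 101503/(-442493) = 295740*(1/399029) + 101503*(-1/442493) = 295740/399029 - 101503/442493 = 90360239233/176567539297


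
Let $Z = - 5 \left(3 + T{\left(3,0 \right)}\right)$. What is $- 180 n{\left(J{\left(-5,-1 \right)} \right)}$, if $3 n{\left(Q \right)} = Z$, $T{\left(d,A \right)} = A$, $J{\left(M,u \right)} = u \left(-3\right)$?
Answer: $900$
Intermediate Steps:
$J{\left(M,u \right)} = - 3 u$
$Z = -15$ ($Z = - 5 \left(3 + 0\right) = \left(-5\right) 3 = -15$)
$n{\left(Q \right)} = -5$ ($n{\left(Q \right)} = \frac{1}{3} \left(-15\right) = -5$)
$- 180 n{\left(J{\left(-5,-1 \right)} \right)} = \left(-180\right) \left(-5\right) = 900$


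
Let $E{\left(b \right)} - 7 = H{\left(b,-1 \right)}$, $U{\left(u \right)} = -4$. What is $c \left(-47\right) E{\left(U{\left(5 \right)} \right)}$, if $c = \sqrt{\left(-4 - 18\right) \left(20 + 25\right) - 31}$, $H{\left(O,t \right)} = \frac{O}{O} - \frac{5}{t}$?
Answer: $- 611 i \sqrt{1021} \approx - 19523.0 i$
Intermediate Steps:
$H{\left(O,t \right)} = 1 - \frac{5}{t}$
$E{\left(b \right)} = 13$ ($E{\left(b \right)} = 7 + \frac{-5 - 1}{-1} = 7 - -6 = 7 + 6 = 13$)
$c = i \sqrt{1021}$ ($c = \sqrt{\left(-22\right) 45 - 31} = \sqrt{-990 - 31} = \sqrt{-1021} = i \sqrt{1021} \approx 31.953 i$)
$c \left(-47\right) E{\left(U{\left(5 \right)} \right)} = i \sqrt{1021} \left(-47\right) 13 = - 47 i \sqrt{1021} \cdot 13 = - 611 i \sqrt{1021}$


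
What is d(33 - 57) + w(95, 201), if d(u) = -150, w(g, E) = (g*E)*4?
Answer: 76230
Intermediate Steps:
w(g, E) = 4*E*g (w(g, E) = (E*g)*4 = 4*E*g)
d(33 - 57) + w(95, 201) = -150 + 4*201*95 = -150 + 76380 = 76230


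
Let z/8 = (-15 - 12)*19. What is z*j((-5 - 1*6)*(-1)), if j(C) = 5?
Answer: -20520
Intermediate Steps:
z = -4104 (z = 8*((-15 - 12)*19) = 8*(-27*19) = 8*(-513) = -4104)
z*j((-5 - 1*6)*(-1)) = -4104*5 = -20520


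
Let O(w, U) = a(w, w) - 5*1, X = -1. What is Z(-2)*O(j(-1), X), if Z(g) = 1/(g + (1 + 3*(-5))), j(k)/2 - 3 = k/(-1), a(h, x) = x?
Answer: -3/16 ≈ -0.18750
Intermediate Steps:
j(k) = 6 - 2*k (j(k) = 6 + 2*(k/(-1)) = 6 + 2*(k*(-1)) = 6 + 2*(-k) = 6 - 2*k)
O(w, U) = -5 + w (O(w, U) = w - 5*1 = w - 5 = -5 + w)
Z(g) = 1/(-14 + g) (Z(g) = 1/(g + (1 - 15)) = 1/(g - 14) = 1/(-14 + g))
Z(-2)*O(j(-1), X) = (-5 + (6 - 2*(-1)))/(-14 - 2) = (-5 + (6 + 2))/(-16) = -(-5 + 8)/16 = -1/16*3 = -3/16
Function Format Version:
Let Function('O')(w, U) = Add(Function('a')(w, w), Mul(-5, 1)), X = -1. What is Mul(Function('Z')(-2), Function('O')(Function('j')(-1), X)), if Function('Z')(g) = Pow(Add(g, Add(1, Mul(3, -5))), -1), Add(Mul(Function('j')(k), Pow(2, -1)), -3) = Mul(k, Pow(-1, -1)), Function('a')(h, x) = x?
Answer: Rational(-3, 16) ≈ -0.18750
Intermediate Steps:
Function('j')(k) = Add(6, Mul(-2, k)) (Function('j')(k) = Add(6, Mul(2, Mul(k, Pow(-1, -1)))) = Add(6, Mul(2, Mul(k, -1))) = Add(6, Mul(2, Mul(-1, k))) = Add(6, Mul(-2, k)))
Function('O')(w, U) = Add(-5, w) (Function('O')(w, U) = Add(w, Mul(-5, 1)) = Add(w, -5) = Add(-5, w))
Function('Z')(g) = Pow(Add(-14, g), -1) (Function('Z')(g) = Pow(Add(g, Add(1, -15)), -1) = Pow(Add(g, -14), -1) = Pow(Add(-14, g), -1))
Mul(Function('Z')(-2), Function('O')(Function('j')(-1), X)) = Mul(Pow(Add(-14, -2), -1), Add(-5, Add(6, Mul(-2, -1)))) = Mul(Pow(-16, -1), Add(-5, Add(6, 2))) = Mul(Rational(-1, 16), Add(-5, 8)) = Mul(Rational(-1, 16), 3) = Rational(-3, 16)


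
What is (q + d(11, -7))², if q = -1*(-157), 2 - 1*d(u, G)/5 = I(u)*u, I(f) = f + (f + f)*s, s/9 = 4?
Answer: 1935824004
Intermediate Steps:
s = 36 (s = 9*4 = 36)
I(f) = 73*f (I(f) = f + (f + f)*36 = f + (2*f)*36 = f + 72*f = 73*f)
d(u, G) = 10 - 365*u² (d(u, G) = 10 - 5*73*u*u = 10 - 365*u²)
q = 157
(q + d(11, -7))² = (157 + (10 - 365*11²))² = (157 + (10 - 365*121))² = (157 + (10 - 44165))² = (157 - 44155)² = (-43998)² = 1935824004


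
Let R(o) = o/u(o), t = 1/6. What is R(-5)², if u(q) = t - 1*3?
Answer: 900/289 ≈ 3.1142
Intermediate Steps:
t = ⅙ ≈ 0.16667
u(q) = -17/6 (u(q) = ⅙ - 1*3 = ⅙ - 3 = -17/6)
R(o) = -6*o/17 (R(o) = o/(-17/6) = o*(-6/17) = -6*o/17)
R(-5)² = (-6/17*(-5))² = (30/17)² = 900/289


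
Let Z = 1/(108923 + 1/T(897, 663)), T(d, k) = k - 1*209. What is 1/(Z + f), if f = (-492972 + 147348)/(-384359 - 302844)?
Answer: 33982905102729/17091779275994 ≈ 1.9883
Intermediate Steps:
T(d, k) = -209 + k (T(d, k) = k - 209 = -209 + k)
f = 345624/687203 (f = -345624/(-687203) = -345624*(-1/687203) = 345624/687203 ≈ 0.50294)
Z = 454/49451043 (Z = 1/(108923 + 1/(-209 + 663)) = 1/(108923 + 1/454) = 1/(49451043/454) = 454/49451043 ≈ 9.1808e-6)
1/(Z + f) = 1/(454/49451043 + 345624/687203) = 1/(17091779275994/33982905102729) = 33982905102729/17091779275994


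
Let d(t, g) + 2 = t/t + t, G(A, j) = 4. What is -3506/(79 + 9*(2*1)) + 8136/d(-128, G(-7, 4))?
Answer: -413822/4171 ≈ -99.214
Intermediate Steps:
d(t, g) = -1 + t (d(t, g) = -2 + (t/t + t) = -2 + (1 + t) = -1 + t)
-3506/(79 + 9*(2*1)) + 8136/d(-128, G(-7, 4)) = -3506/(79 + 9*(2*1)) + 8136/(-1 - 128) = -3506/(79 + 9*2) + 8136/(-129) = -3506/(79 + 18) + 8136*(-1/129) = -3506/97 - 2712/43 = -413822/4171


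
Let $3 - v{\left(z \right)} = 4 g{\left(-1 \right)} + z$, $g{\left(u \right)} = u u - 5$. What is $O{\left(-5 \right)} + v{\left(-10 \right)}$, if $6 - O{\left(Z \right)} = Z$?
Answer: $40$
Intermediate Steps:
$g{\left(u \right)} = -5 + u^{2}$ ($g{\left(u \right)} = u^{2} - 5 = -5 + u^{2}$)
$O{\left(Z \right)} = 6 - Z$
$v{\left(z \right)} = 19 - z$ ($v{\left(z \right)} = 3 - \left(4 \left(-5 + \left(-1\right)^{2}\right) + z\right) = 3 - \left(4 \left(-5 + 1\right) + z\right) = 3 - \left(4 \left(-4\right) + z\right) = 3 - \left(-16 + z\right) = 19 - z$)
$O{\left(-5 \right)} + v{\left(-10 \right)} = \left(6 - -5\right) + \left(19 - -10\right) = \left(6 + 5\right) + \left(19 + 10\right) = 11 + 29 = 40$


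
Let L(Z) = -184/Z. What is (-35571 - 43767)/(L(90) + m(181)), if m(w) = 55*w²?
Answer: -3570210/81083383 ≈ -0.044031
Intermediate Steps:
(-35571 - 43767)/(L(90) + m(181)) = (-35571 - 43767)/(-184/90 + 55*181²) = -79338/(-184*1/90 + 55*32761) = -79338/(-92/45 + 1801855) = -79338/81083383/45 = -79338*45/81083383 = -3570210/81083383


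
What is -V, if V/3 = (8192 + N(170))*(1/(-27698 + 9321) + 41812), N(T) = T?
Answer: -19275558679578/18377 ≈ -1.0489e+9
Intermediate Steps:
V = 19275558679578/18377 (V = 3*((8192 + 170)*(1/(-27698 + 9321) + 41812)) = 3*(8362*(1/(-18377) + 41812)) = 3*(8362*(-1/18377 + 41812)) = 3*(8362*(768379123/18377)) = 3*(6425186226526/18377) = 19275558679578/18377 ≈ 1.0489e+9)
-V = -1*19275558679578/18377 = -19275558679578/18377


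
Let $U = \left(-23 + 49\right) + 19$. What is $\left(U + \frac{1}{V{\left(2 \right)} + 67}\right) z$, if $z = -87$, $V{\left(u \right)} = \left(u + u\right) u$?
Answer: $- \frac{97904}{25} \approx -3916.2$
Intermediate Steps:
$V{\left(u \right)} = 2 u^{2}$ ($V{\left(u \right)} = 2 u u = 2 u^{2}$)
$U = 45$ ($U = 26 + 19 = 45$)
$\left(U + \frac{1}{V{\left(2 \right)} + 67}\right) z = \left(45 + \frac{1}{2 \cdot 2^{2} + 67}\right) \left(-87\right) = \left(45 + \frac{1}{2 \cdot 4 + 67}\right) \left(-87\right) = \left(45 + \frac{1}{8 + 67}\right) \left(-87\right) = \left(45 + \frac{1}{75}\right) \left(-87\right) = \frac{3376}{75} \left(-87\right) = - \frac{97904}{25}$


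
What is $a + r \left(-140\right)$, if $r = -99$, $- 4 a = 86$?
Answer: $\frac{27677}{2} \approx 13839.0$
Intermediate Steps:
$a = - \frac{43}{2}$ ($a = \left(- \frac{1}{4}\right) 86 = - \frac{43}{2} \approx -21.5$)
$a + r \left(-140\right) = - \frac{43}{2} - -13860 = - \frac{43}{2} + 13860 = \frac{27677}{2}$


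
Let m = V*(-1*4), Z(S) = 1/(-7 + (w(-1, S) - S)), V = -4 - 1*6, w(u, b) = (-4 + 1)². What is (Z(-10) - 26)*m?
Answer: -3110/3 ≈ -1036.7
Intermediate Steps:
w(u, b) = 9 (w(u, b) = (-3)² = 9)
V = -10 (V = -4 - 6 = -10)
Z(S) = 1/(2 - S) (Z(S) = 1/(-7 + (9 - S)) = 1/(2 - S))
m = 40 (m = -(-10)*4 = -10*(-4) = 40)
(Z(-10) - 26)*m = (-1/(-2 - 10) - 26)*40 = (-1/(-12) - 26)*40 = (-1*(-1/12) - 26)*40 = (1/12 - 26)*40 = -311/12*40 = -3110/3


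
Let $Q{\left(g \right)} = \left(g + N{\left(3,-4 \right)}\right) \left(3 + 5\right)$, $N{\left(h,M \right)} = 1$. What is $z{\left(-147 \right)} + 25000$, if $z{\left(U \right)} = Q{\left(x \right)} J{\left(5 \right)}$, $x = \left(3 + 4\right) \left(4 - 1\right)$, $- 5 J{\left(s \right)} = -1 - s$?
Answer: $\frac{126056}{5} \approx 25211.0$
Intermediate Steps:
$J{\left(s \right)} = \frac{1}{5} + \frac{s}{5}$ ($J{\left(s \right)} = - \frac{-1 - s}{5} = \frac{1}{5} + \frac{s}{5}$)
$x = 21$ ($x = 7 \cdot 3 = 21$)
$Q{\left(g \right)} = 8 + 8 g$ ($Q{\left(g \right)} = \left(g + 1\right) \left(3 + 5\right) = \left(1 + g\right) 8 = 8 + 8 g$)
$z{\left(U \right)} = \frac{1056}{5}$ ($z{\left(U \right)} = \left(8 + 8 \cdot 21\right) \left(\frac{1}{5} + \frac{1}{5} \cdot 5\right) = \left(8 + 168\right) \left(\frac{1}{5} + 1\right) = 176 \cdot \frac{6}{5} = \frac{1056}{5}$)
$z{\left(-147 \right)} + 25000 = \frac{1056}{5} + 25000 = \frac{126056}{5}$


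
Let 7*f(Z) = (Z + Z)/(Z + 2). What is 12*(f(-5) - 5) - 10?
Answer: -450/7 ≈ -64.286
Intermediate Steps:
f(Z) = 2*Z/(7*(2 + Z)) (f(Z) = ((Z + Z)/(Z + 2))/7 = ((2*Z)/(2 + Z))/7 = (2*Z/(2 + Z))/7 = 2*Z/(7*(2 + Z)))
12*(f(-5) - 5) - 10 = 12*((2/7)*(-5)/(2 - 5) - 5) - 10 = 12*((2/7)*(-5)/(-3) - 5) - 10 = 12*((2/7)*(-5)*(-⅓) - 5) - 10 = 12*(10/21 - 5) - 10 = 12*(-95/21) - 10 = -380/7 - 10 = -450/7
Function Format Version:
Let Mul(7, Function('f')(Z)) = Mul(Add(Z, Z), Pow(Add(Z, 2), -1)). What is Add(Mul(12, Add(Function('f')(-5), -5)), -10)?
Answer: Rational(-450, 7) ≈ -64.286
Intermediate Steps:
Function('f')(Z) = Mul(Rational(2, 7), Z, Pow(Add(2, Z), -1)) (Function('f')(Z) = Mul(Rational(1, 7), Mul(Add(Z, Z), Pow(Add(Z, 2), -1))) = Mul(Rational(1, 7), Mul(Mul(2, Z), Pow(Add(2, Z), -1))) = Mul(Rational(1, 7), Mul(2, Z, Pow(Add(2, Z), -1))) = Mul(Rational(2, 7), Z, Pow(Add(2, Z), -1)))
Add(Mul(12, Add(Function('f')(-5), -5)), -10) = Add(Mul(12, Add(Mul(Rational(2, 7), -5, Pow(Add(2, -5), -1)), -5)), -10) = Add(Mul(12, Add(Mul(Rational(2, 7), -5, Pow(-3, -1)), -5)), -10) = Add(Mul(12, Add(Mul(Rational(2, 7), -5, Rational(-1, 3)), -5)), -10) = Add(Mul(12, Add(Rational(10, 21), -5)), -10) = Add(Mul(12, Rational(-95, 21)), -10) = Add(Rational(-380, 7), -10) = Rational(-450, 7)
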